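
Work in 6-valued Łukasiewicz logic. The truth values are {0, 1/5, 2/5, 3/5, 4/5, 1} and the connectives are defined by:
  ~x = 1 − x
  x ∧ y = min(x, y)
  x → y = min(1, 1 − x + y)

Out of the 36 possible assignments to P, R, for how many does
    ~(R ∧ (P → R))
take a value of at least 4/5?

12

value 1: 6 assignments (counts)
value 4/5: 6 assignments (counts)
value 3/5: 6 assignments
value 2/5: 6 assignments
value 1/5: 6 assignments
value 0: 6 assignments
So 12 of the 36 assignments meet the threshold.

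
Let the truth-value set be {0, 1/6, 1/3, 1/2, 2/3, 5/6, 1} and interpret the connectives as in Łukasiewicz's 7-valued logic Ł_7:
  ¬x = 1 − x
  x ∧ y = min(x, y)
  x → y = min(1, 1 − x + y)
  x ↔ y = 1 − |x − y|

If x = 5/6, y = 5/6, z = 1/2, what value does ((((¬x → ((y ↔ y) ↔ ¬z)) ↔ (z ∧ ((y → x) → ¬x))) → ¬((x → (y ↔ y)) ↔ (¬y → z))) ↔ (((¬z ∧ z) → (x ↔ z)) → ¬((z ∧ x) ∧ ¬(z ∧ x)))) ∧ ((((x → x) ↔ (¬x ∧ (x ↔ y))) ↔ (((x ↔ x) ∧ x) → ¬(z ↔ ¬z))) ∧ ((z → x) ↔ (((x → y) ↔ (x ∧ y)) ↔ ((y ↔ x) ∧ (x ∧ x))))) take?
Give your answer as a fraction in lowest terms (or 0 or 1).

2/3

¬x = ¬5/6 = 1/6
y ↔ y = 5/6 ↔ 5/6 = 1
¬z = ¬1/2 = 1/2
(y ↔ y) ↔ ¬z = 1 ↔ 1/2 = 1/2
¬x → ((y ↔ y) ↔ ¬z) = 1/6 → 1/2 = 1
y → x = 5/6 → 5/6 = 1
¬x = ¬5/6 = 1/6
(y → x) → ¬x = 1 → 1/6 = 1/6
z ∧ ((y → x) → ¬x) = 1/2 ∧ 1/6 = 1/6
(¬x → ((y ↔ y) ↔ ¬z)) ↔ (z ∧ ((y → x) → ¬x)) = 1 ↔ 1/6 = 1/6
y ↔ y = 5/6 ↔ 5/6 = 1
x → (y ↔ y) = 5/6 → 1 = 1
¬y = ¬5/6 = 1/6
¬y → z = 1/6 → 1/2 = 1
(x → (y ↔ y)) ↔ (¬y → z) = 1 ↔ 1 = 1
¬((x → (y ↔ y)) ↔ (¬y → z)) = ¬1 = 0
((¬x → ((y ↔ y) ↔ ¬z)) ↔ (z ∧ ((y → x) → ¬x))) → ¬((x → (y ↔ y)) ↔ (¬y → z)) = 1/6 → 0 = 5/6
¬z = ¬1/2 = 1/2
¬z ∧ z = 1/2 ∧ 1/2 = 1/2
x ↔ z = 5/6 ↔ 1/2 = 2/3
(¬z ∧ z) → (x ↔ z) = 1/2 → 2/3 = 1
z ∧ x = 1/2 ∧ 5/6 = 1/2
z ∧ x = 1/2 ∧ 5/6 = 1/2
¬(z ∧ x) = ¬1/2 = 1/2
(z ∧ x) ∧ ¬(z ∧ x) = 1/2 ∧ 1/2 = 1/2
¬((z ∧ x) ∧ ¬(z ∧ x)) = ¬1/2 = 1/2
((¬z ∧ z) → (x ↔ z)) → ¬((z ∧ x) ∧ ¬(z ∧ x)) = 1 → 1/2 = 1/2
(((¬x → ((y ↔ y) ↔ ¬z)) ↔ (z ∧ ((y → x) → ¬x))) → ¬((x → (y ↔ y)) ↔ (¬y → z))) ↔ (((¬z ∧ z) → (x ↔ z)) → ¬((z ∧ x) ∧ ¬(z ∧ x))) = 5/6 ↔ 1/2 = 2/3
x → x = 5/6 → 5/6 = 1
¬x = ¬5/6 = 1/6
x ↔ y = 5/6 ↔ 5/6 = 1
¬x ∧ (x ↔ y) = 1/6 ∧ 1 = 1/6
(x → x) ↔ (¬x ∧ (x ↔ y)) = 1 ↔ 1/6 = 1/6
x ↔ x = 5/6 ↔ 5/6 = 1
(x ↔ x) ∧ x = 1 ∧ 5/6 = 5/6
¬z = ¬1/2 = 1/2
z ↔ ¬z = 1/2 ↔ 1/2 = 1
¬(z ↔ ¬z) = ¬1 = 0
((x ↔ x) ∧ x) → ¬(z ↔ ¬z) = 5/6 → 0 = 1/6
((x → x) ↔ (¬x ∧ (x ↔ y))) ↔ (((x ↔ x) ∧ x) → ¬(z ↔ ¬z)) = 1/6 ↔ 1/6 = 1
z → x = 1/2 → 5/6 = 1
x → y = 5/6 → 5/6 = 1
x ∧ y = 5/6 ∧ 5/6 = 5/6
(x → y) ↔ (x ∧ y) = 1 ↔ 5/6 = 5/6
y ↔ x = 5/6 ↔ 5/6 = 1
x ∧ x = 5/6 ∧ 5/6 = 5/6
(y ↔ x) ∧ (x ∧ x) = 1 ∧ 5/6 = 5/6
((x → y) ↔ (x ∧ y)) ↔ ((y ↔ x) ∧ (x ∧ x)) = 5/6 ↔ 5/6 = 1
(z → x) ↔ (((x → y) ↔ (x ∧ y)) ↔ ((y ↔ x) ∧ (x ∧ x))) = 1 ↔ 1 = 1
(((x → x) ↔ (¬x ∧ (x ↔ y))) ↔ (((x ↔ x) ∧ x) → ¬(z ↔ ¬z))) ∧ ((z → x) ↔ (((x → y) ↔ (x ∧ y)) ↔ ((y ↔ x) ∧ (x ∧ x)))) = 1 ∧ 1 = 1
((((¬x → ((y ↔ y) ↔ ¬z)) ↔ (z ∧ ((y → x) → ¬x))) → ¬((x → (y ↔ y)) ↔ (¬y → z))) ↔ (((¬z ∧ z) → (x ↔ z)) → ¬((z ∧ x) ∧ ¬(z ∧ x)))) ∧ ((((x → x) ↔ (¬x ∧ (x ↔ y))) ↔ (((x ↔ x) ∧ x) → ¬(z ↔ ¬z))) ∧ ((z → x) ↔ (((x → y) ↔ (x ∧ y)) ↔ ((y ↔ x) ∧ (x ∧ x))))) = 2/3 ∧ 1 = 2/3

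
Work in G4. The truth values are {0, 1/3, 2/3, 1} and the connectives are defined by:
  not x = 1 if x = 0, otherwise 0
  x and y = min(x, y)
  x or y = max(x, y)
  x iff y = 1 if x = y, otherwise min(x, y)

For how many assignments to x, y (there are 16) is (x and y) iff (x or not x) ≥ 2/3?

x = 0, y = 0 ↦ 0  <
x = 0, y = 1/3 ↦ 0  <
x = 0, y = 2/3 ↦ 0  <
x = 0, y = 1 ↦ 0  <
x = 1/3, y = 0 ↦ 0  <
x = 1/3, y = 1/3 ↦ 1  ≥
x = 1/3, y = 2/3 ↦ 1  ≥
x = 1/3, y = 1 ↦ 1  ≥
x = 2/3, y = 0 ↦ 0  <
x = 2/3, y = 1/3 ↦ 1/3  <
x = 2/3, y = 2/3 ↦ 1  ≥
x = 2/3, y = 1 ↦ 1  ≥
x = 1, y = 0 ↦ 0  <
x = 1, y = 1/3 ↦ 1/3  <
x = 1, y = 2/3 ↦ 2/3  ≥
x = 1, y = 1 ↦ 1  ≥
So 7 of the 16 assignments meet the threshold.

7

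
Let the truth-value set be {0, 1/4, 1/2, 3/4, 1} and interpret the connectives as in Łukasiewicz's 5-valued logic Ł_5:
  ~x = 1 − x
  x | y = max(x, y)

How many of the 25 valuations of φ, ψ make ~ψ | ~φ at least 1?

9

value 1: 9 assignments (counts)
value 3/4: 7 assignments
value 1/2: 5 assignments
value 1/4: 3 assignments
value 0: 1 assignment
So 9 of the 25 assignments meet the threshold.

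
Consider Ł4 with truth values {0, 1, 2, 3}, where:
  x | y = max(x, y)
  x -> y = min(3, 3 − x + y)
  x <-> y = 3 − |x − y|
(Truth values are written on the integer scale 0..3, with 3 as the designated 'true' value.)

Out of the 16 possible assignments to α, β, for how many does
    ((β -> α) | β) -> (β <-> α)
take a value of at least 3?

α = 0, β = 0 ↦ 3  ≥
α = 0, β = 1 ↦ 3  ≥
α = 0, β = 2 ↦ 2  <
α = 0, β = 3 ↦ 0  <
α = 1, β = 0 ↦ 2  <
α = 1, β = 1 ↦ 3  ≥
α = 1, β = 2 ↦ 3  ≥
α = 1, β = 3 ↦ 1  <
α = 2, β = 0 ↦ 1  <
α = 2, β = 1 ↦ 2  <
α = 2, β = 2 ↦ 3  ≥
α = 2, β = 3 ↦ 2  <
α = 3, β = 0 ↦ 0  <
α = 3, β = 1 ↦ 1  <
α = 3, β = 2 ↦ 2  <
α = 3, β = 3 ↦ 3  ≥
So 6 of the 16 assignments meet the threshold.

6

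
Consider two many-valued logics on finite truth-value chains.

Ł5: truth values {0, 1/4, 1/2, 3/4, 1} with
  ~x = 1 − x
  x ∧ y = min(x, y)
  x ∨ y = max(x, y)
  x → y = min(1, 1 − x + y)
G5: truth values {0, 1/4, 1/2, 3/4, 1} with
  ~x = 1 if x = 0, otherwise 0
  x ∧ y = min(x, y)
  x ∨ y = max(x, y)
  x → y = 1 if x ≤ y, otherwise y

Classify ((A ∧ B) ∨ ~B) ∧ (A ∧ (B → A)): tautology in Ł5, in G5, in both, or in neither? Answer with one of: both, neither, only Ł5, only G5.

neither

In Ł5: at A = 0, B = 0 the value is 0 — not a tautology.
In G5: at A = 0, B = 0 the value is 0 — not a tautology.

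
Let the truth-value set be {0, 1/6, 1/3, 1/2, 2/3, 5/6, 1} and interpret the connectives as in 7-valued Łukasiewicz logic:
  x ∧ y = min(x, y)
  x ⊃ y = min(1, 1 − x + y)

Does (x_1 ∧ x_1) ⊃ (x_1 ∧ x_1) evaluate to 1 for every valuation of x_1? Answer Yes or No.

Yes

x_1 = 0 ↦ 1
x_1 = 1/6 ↦ 1
x_1 = 1/3 ↦ 1
x_1 = 1/2 ↦ 1
x_1 = 2/3 ↦ 1
x_1 = 5/6 ↦ 1
x_1 = 1 ↦ 1
Every assignment gives a value ≥ 1.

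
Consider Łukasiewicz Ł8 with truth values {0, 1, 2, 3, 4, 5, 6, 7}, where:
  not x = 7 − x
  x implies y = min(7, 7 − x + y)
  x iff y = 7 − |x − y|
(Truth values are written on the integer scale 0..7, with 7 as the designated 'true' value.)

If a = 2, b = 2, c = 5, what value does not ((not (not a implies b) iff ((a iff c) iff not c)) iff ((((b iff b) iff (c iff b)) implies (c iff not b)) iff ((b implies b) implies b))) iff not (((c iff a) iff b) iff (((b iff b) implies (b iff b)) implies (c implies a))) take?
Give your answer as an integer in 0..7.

5

not a = not 2 = 5
not a implies b = 5 implies 2 = 4
not (not a implies b) = not 4 = 3
a iff c = 2 iff 5 = 4
not c = not 5 = 2
(a iff c) iff not c = 4 iff 2 = 5
not (not a implies b) iff ((a iff c) iff not c) = 3 iff 5 = 5
b iff b = 2 iff 2 = 7
c iff b = 5 iff 2 = 4
(b iff b) iff (c iff b) = 7 iff 4 = 4
not b = not 2 = 5
c iff not b = 5 iff 5 = 7
((b iff b) iff (c iff b)) implies (c iff not b) = 4 implies 7 = 7
b implies b = 2 implies 2 = 7
(b implies b) implies b = 7 implies 2 = 2
(((b iff b) iff (c iff b)) implies (c iff not b)) iff ((b implies b) implies b) = 7 iff 2 = 2
(not (not a implies b) iff ((a iff c) iff not c)) iff ((((b iff b) iff (c iff b)) implies (c iff not b)) iff ((b implies b) implies b)) = 5 iff 2 = 4
not ((not (not a implies b) iff ((a iff c) iff not c)) iff ((((b iff b) iff (c iff b)) implies (c iff not b)) iff ((b implies b) implies b))) = not 4 = 3
c iff a = 5 iff 2 = 4
(c iff a) iff b = 4 iff 2 = 5
b iff b = 2 iff 2 = 7
b iff b = 2 iff 2 = 7
(b iff b) implies (b iff b) = 7 implies 7 = 7
c implies a = 5 implies 2 = 4
((b iff b) implies (b iff b)) implies (c implies a) = 7 implies 4 = 4
((c iff a) iff b) iff (((b iff b) implies (b iff b)) implies (c implies a)) = 5 iff 4 = 6
not (((c iff a) iff b) iff (((b iff b) implies (b iff b)) implies (c implies a))) = not 6 = 1
not ((not (not a implies b) iff ((a iff c) iff not c)) iff ((((b iff b) iff (c iff b)) implies (c iff not b)) iff ((b implies b) implies b))) iff not (((c iff a) iff b) iff (((b iff b) implies (b iff b)) implies (c implies a))) = 3 iff 1 = 5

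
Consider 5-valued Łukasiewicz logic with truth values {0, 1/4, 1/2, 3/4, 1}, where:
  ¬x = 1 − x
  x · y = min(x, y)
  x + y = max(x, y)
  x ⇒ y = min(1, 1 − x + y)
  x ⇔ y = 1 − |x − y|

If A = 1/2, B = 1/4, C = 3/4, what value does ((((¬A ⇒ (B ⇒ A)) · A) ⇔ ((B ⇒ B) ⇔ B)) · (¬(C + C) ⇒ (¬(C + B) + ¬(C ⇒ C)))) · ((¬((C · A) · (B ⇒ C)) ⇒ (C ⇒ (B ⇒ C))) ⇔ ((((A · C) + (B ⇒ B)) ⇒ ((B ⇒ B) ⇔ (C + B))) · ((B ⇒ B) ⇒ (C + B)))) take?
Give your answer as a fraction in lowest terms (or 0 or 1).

¬A = ¬1/2 = 1/2
B ⇒ A = 1/4 ⇒ 1/2 = 1
¬A ⇒ (B ⇒ A) = 1/2 ⇒ 1 = 1
(¬A ⇒ (B ⇒ A)) · A = 1 · 1/2 = 1/2
B ⇒ B = 1/4 ⇒ 1/4 = 1
(B ⇒ B) ⇔ B = 1 ⇔ 1/4 = 1/4
((¬A ⇒ (B ⇒ A)) · A) ⇔ ((B ⇒ B) ⇔ B) = 1/2 ⇔ 1/4 = 3/4
C + C = 3/4 + 3/4 = 3/4
¬(C + C) = ¬3/4 = 1/4
C + B = 3/4 + 1/4 = 3/4
¬(C + B) = ¬3/4 = 1/4
C ⇒ C = 3/4 ⇒ 3/4 = 1
¬(C ⇒ C) = ¬1 = 0
¬(C + B) + ¬(C ⇒ C) = 1/4 + 0 = 1/4
¬(C + C) ⇒ (¬(C + B) + ¬(C ⇒ C)) = 1/4 ⇒ 1/4 = 1
(((¬A ⇒ (B ⇒ A)) · A) ⇔ ((B ⇒ B) ⇔ B)) · (¬(C + C) ⇒ (¬(C + B) + ¬(C ⇒ C))) = 3/4 · 1 = 3/4
C · A = 3/4 · 1/2 = 1/2
B ⇒ C = 1/4 ⇒ 3/4 = 1
(C · A) · (B ⇒ C) = 1/2 · 1 = 1/2
¬((C · A) · (B ⇒ C)) = ¬1/2 = 1/2
B ⇒ C = 1/4 ⇒ 3/4 = 1
C ⇒ (B ⇒ C) = 3/4 ⇒ 1 = 1
¬((C · A) · (B ⇒ C)) ⇒ (C ⇒ (B ⇒ C)) = 1/2 ⇒ 1 = 1
A · C = 1/2 · 3/4 = 1/2
B ⇒ B = 1/4 ⇒ 1/4 = 1
(A · C) + (B ⇒ B) = 1/2 + 1 = 1
B ⇒ B = 1/4 ⇒ 1/4 = 1
C + B = 3/4 + 1/4 = 3/4
(B ⇒ B) ⇔ (C + B) = 1 ⇔ 3/4 = 3/4
((A · C) + (B ⇒ B)) ⇒ ((B ⇒ B) ⇔ (C + B)) = 1 ⇒ 3/4 = 3/4
B ⇒ B = 1/4 ⇒ 1/4 = 1
C + B = 3/4 + 1/4 = 3/4
(B ⇒ B) ⇒ (C + B) = 1 ⇒ 3/4 = 3/4
(((A · C) + (B ⇒ B)) ⇒ ((B ⇒ B) ⇔ (C + B))) · ((B ⇒ B) ⇒ (C + B)) = 3/4 · 3/4 = 3/4
(¬((C · A) · (B ⇒ C)) ⇒ (C ⇒ (B ⇒ C))) ⇔ ((((A · C) + (B ⇒ B)) ⇒ ((B ⇒ B) ⇔ (C + B))) · ((B ⇒ B) ⇒ (C + B))) = 1 ⇔ 3/4 = 3/4
((((¬A ⇒ (B ⇒ A)) · A) ⇔ ((B ⇒ B) ⇔ B)) · (¬(C + C) ⇒ (¬(C + B) + ¬(C ⇒ C)))) · ((¬((C · A) · (B ⇒ C)) ⇒ (C ⇒ (B ⇒ C))) ⇔ ((((A · C) + (B ⇒ B)) ⇒ ((B ⇒ B) ⇔ (C + B))) · ((B ⇒ B) ⇒ (C + B)))) = 3/4 · 3/4 = 3/4

3/4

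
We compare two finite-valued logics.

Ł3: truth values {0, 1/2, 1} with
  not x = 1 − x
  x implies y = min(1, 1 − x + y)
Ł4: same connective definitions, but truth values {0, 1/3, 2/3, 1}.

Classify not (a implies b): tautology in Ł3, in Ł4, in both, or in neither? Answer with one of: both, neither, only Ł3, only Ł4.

neither

In Ł3: at a = 0, b = 0 the value is 0 — not a tautology.
In Ł4: at a = 0, b = 0 the value is 0 — not a tautology.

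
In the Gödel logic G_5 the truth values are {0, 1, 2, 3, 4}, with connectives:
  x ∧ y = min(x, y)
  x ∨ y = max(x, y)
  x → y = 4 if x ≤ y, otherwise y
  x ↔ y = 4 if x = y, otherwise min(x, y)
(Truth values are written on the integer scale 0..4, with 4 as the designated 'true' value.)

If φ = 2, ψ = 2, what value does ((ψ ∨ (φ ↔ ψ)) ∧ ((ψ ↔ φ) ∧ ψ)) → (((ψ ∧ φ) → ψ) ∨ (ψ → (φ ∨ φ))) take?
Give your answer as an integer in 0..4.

φ ↔ ψ = 2 ↔ 2 = 4
ψ ∨ (φ ↔ ψ) = 2 ∨ 4 = 4
ψ ↔ φ = 2 ↔ 2 = 4
(ψ ↔ φ) ∧ ψ = 4 ∧ 2 = 2
(ψ ∨ (φ ↔ ψ)) ∧ ((ψ ↔ φ) ∧ ψ) = 4 ∧ 2 = 2
ψ ∧ φ = 2 ∧ 2 = 2
(ψ ∧ φ) → ψ = 2 → 2 = 4
φ ∨ φ = 2 ∨ 2 = 2
ψ → (φ ∨ φ) = 2 → 2 = 4
((ψ ∧ φ) → ψ) ∨ (ψ → (φ ∨ φ)) = 4 ∨ 4 = 4
((ψ ∨ (φ ↔ ψ)) ∧ ((ψ ↔ φ) ∧ ψ)) → (((ψ ∧ φ) → ψ) ∨ (ψ → (φ ∨ φ))) = 2 → 4 = 4

4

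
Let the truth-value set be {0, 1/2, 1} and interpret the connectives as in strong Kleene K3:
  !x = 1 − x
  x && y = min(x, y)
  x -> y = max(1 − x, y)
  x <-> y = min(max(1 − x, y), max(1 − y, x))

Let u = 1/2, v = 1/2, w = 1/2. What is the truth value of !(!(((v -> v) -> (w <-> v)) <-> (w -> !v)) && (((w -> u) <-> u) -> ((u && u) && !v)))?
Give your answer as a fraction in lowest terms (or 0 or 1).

1/2

v -> v = 1/2 -> 1/2 = 1/2
w <-> v = 1/2 <-> 1/2 = 1/2
(v -> v) -> (w <-> v) = 1/2 -> 1/2 = 1/2
!v = !1/2 = 1/2
w -> !v = 1/2 -> 1/2 = 1/2
((v -> v) -> (w <-> v)) <-> (w -> !v) = 1/2 <-> 1/2 = 1/2
!(((v -> v) -> (w <-> v)) <-> (w -> !v)) = !1/2 = 1/2
w -> u = 1/2 -> 1/2 = 1/2
(w -> u) <-> u = 1/2 <-> 1/2 = 1/2
u && u = 1/2 && 1/2 = 1/2
!v = !1/2 = 1/2
(u && u) && !v = 1/2 && 1/2 = 1/2
((w -> u) <-> u) -> ((u && u) && !v) = 1/2 -> 1/2 = 1/2
!(((v -> v) -> (w <-> v)) <-> (w -> !v)) && (((w -> u) <-> u) -> ((u && u) && !v)) = 1/2 && 1/2 = 1/2
!(!(((v -> v) -> (w <-> v)) <-> (w -> !v)) && (((w -> u) <-> u) -> ((u && u) && !v))) = !1/2 = 1/2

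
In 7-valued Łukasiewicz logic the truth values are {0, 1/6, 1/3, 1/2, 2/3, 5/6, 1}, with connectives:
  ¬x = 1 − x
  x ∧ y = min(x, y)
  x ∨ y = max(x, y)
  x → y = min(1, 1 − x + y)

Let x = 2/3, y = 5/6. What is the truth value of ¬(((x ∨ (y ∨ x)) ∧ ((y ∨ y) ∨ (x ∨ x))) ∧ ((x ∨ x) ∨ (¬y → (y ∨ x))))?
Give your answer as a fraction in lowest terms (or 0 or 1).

1/6

y ∨ x = 5/6 ∨ 2/3 = 5/6
x ∨ (y ∨ x) = 2/3 ∨ 5/6 = 5/6
y ∨ y = 5/6 ∨ 5/6 = 5/6
x ∨ x = 2/3 ∨ 2/3 = 2/3
(y ∨ y) ∨ (x ∨ x) = 5/6 ∨ 2/3 = 5/6
(x ∨ (y ∨ x)) ∧ ((y ∨ y) ∨ (x ∨ x)) = 5/6 ∧ 5/6 = 5/6
x ∨ x = 2/3 ∨ 2/3 = 2/3
¬y = ¬5/6 = 1/6
y ∨ x = 5/6 ∨ 2/3 = 5/6
¬y → (y ∨ x) = 1/6 → 5/6 = 1
(x ∨ x) ∨ (¬y → (y ∨ x)) = 2/3 ∨ 1 = 1
((x ∨ (y ∨ x)) ∧ ((y ∨ y) ∨ (x ∨ x))) ∧ ((x ∨ x) ∨ (¬y → (y ∨ x))) = 5/6 ∧ 1 = 5/6
¬(((x ∨ (y ∨ x)) ∧ ((y ∨ y) ∨ (x ∨ x))) ∧ ((x ∨ x) ∨ (¬y → (y ∨ x)))) = ¬5/6 = 1/6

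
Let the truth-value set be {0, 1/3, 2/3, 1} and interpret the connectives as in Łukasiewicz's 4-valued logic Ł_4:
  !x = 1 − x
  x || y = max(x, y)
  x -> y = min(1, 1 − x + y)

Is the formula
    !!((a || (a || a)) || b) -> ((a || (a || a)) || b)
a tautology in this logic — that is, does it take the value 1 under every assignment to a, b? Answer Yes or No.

a = 0, b = 0 ↦ 1
a = 0, b = 1/3 ↦ 1
a = 0, b = 2/3 ↦ 1
a = 0, b = 1 ↦ 1
a = 1/3, b = 0 ↦ 1
a = 1/3, b = 1/3 ↦ 1
a = 1/3, b = 2/3 ↦ 1
a = 1/3, b = 1 ↦ 1
a = 2/3, b = 0 ↦ 1
a = 2/3, b = 1/3 ↦ 1
a = 2/3, b = 2/3 ↦ 1
a = 2/3, b = 1 ↦ 1
a = 1, b = 0 ↦ 1
a = 1, b = 1/3 ↦ 1
a = 1, b = 2/3 ↦ 1
a = 1, b = 1 ↦ 1
Every assignment gives a value ≥ 1.

Yes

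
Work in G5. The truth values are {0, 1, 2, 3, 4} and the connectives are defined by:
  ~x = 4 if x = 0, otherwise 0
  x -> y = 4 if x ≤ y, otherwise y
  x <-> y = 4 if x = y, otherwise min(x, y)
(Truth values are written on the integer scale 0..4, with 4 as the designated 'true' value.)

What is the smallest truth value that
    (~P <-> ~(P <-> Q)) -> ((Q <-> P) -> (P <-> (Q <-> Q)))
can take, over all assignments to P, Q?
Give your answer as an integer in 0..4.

Take P = 1, Q = 1:
~P = ~1 = 0
P <-> Q = 1 <-> 1 = 4
~(P <-> Q) = ~4 = 0
~P <-> ~(P <-> Q) = 0 <-> 0 = 4
Q <-> P = 1 <-> 1 = 4
Q <-> Q = 1 <-> 1 = 4
P <-> (Q <-> Q) = 1 <-> 4 = 1
(Q <-> P) -> (P <-> (Q <-> Q)) = 4 -> 1 = 1
(~P <-> ~(P <-> Q)) -> ((Q <-> P) -> (P <-> (Q <-> Q))) = 4 -> 1 = 1
No assignment yields a value below 1, so this is the minimum.

1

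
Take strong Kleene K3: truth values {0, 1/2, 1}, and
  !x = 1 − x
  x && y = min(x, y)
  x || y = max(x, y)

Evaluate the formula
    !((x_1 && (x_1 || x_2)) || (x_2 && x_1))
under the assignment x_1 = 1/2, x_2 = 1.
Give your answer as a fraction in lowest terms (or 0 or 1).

x_1 || x_2 = 1/2 || 1 = 1
x_1 && (x_1 || x_2) = 1/2 && 1 = 1/2
x_2 && x_1 = 1 && 1/2 = 1/2
(x_1 && (x_1 || x_2)) || (x_2 && x_1) = 1/2 || 1/2 = 1/2
!((x_1 && (x_1 || x_2)) || (x_2 && x_1)) = !1/2 = 1/2

1/2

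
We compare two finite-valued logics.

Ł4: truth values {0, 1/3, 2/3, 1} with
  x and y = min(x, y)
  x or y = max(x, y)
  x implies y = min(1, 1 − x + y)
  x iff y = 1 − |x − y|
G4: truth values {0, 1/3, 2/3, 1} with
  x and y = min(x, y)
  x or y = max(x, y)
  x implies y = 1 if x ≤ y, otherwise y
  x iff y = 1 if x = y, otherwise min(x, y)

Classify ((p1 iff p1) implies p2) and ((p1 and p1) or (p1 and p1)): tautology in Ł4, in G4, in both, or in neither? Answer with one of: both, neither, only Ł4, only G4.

neither

In Ł4: at p1 = 0, p2 = 0 the value is 0 — not a tautology.
In G4: at p1 = 0, p2 = 0 the value is 0 — not a tautology.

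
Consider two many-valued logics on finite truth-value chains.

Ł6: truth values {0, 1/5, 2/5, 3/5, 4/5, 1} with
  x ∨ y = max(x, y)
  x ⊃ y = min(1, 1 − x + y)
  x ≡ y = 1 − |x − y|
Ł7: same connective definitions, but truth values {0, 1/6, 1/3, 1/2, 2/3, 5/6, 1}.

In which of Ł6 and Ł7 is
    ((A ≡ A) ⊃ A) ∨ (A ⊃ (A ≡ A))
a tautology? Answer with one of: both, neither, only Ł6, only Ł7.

both

In Ł6: every assignment gives 1 — tautology.
In Ł7: every assignment gives 1 — tautology.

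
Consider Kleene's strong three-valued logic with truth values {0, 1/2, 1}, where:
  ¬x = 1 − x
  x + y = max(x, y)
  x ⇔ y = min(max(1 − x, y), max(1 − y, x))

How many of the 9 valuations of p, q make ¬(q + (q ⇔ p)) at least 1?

p = 0, q = 0 ↦ 0  <
p = 0, q = 1/2 ↦ 1/2  <
p = 0, q = 1 ↦ 0  <
p = 1/2, q = 0 ↦ 1/2  <
p = 1/2, q = 1/2 ↦ 1/2  <
p = 1/2, q = 1 ↦ 0  <
p = 1, q = 0 ↦ 1  ≥
p = 1, q = 1/2 ↦ 1/2  <
p = 1, q = 1 ↦ 0  <
So 1 of the 9 assignments meets the threshold.

1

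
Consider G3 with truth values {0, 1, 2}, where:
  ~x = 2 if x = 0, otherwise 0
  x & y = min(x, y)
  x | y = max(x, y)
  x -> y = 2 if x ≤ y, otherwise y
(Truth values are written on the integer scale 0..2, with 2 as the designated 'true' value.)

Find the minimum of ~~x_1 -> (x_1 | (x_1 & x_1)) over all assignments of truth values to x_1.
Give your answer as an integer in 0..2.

Take x_1 = 1:
~x_1 = ~1 = 0
~~x_1 = ~0 = 2
x_1 & x_1 = 1 & 1 = 1
x_1 | (x_1 & x_1) = 1 | 1 = 1
~~x_1 -> (x_1 | (x_1 & x_1)) = 2 -> 1 = 1
No assignment yields a value below 1, so this is the minimum.

1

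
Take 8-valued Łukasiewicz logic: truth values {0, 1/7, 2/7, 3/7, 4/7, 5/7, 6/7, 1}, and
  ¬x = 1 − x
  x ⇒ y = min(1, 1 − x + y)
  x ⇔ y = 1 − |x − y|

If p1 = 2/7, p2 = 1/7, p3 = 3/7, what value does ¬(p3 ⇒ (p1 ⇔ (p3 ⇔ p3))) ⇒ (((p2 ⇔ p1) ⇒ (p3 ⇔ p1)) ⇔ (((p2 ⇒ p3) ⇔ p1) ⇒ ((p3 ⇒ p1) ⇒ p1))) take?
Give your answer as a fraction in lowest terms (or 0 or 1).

p3 ⇔ p3 = 3/7 ⇔ 3/7 = 1
p1 ⇔ (p3 ⇔ p3) = 2/7 ⇔ 1 = 2/7
p3 ⇒ (p1 ⇔ (p3 ⇔ p3)) = 3/7 ⇒ 2/7 = 6/7
¬(p3 ⇒ (p1 ⇔ (p3 ⇔ p3))) = ¬6/7 = 1/7
p2 ⇔ p1 = 1/7 ⇔ 2/7 = 6/7
p3 ⇔ p1 = 3/7 ⇔ 2/7 = 6/7
(p2 ⇔ p1) ⇒ (p3 ⇔ p1) = 6/7 ⇒ 6/7 = 1
p2 ⇒ p3 = 1/7 ⇒ 3/7 = 1
(p2 ⇒ p3) ⇔ p1 = 1 ⇔ 2/7 = 2/7
p3 ⇒ p1 = 3/7 ⇒ 2/7 = 6/7
(p3 ⇒ p1) ⇒ p1 = 6/7 ⇒ 2/7 = 3/7
((p2 ⇒ p3) ⇔ p1) ⇒ ((p3 ⇒ p1) ⇒ p1) = 2/7 ⇒ 3/7 = 1
((p2 ⇔ p1) ⇒ (p3 ⇔ p1)) ⇔ (((p2 ⇒ p3) ⇔ p1) ⇒ ((p3 ⇒ p1) ⇒ p1)) = 1 ⇔ 1 = 1
¬(p3 ⇒ (p1 ⇔ (p3 ⇔ p3))) ⇒ (((p2 ⇔ p1) ⇒ (p3 ⇔ p1)) ⇔ (((p2 ⇒ p3) ⇔ p1) ⇒ ((p3 ⇒ p1) ⇒ p1))) = 1/7 ⇒ 1 = 1

1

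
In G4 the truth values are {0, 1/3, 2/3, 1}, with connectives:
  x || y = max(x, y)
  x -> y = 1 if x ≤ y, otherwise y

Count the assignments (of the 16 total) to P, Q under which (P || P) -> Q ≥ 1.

10

P = 0, Q = 0 ↦ 1  ≥
P = 0, Q = 1/3 ↦ 1  ≥
P = 0, Q = 2/3 ↦ 1  ≥
P = 0, Q = 1 ↦ 1  ≥
P = 1/3, Q = 0 ↦ 0  <
P = 1/3, Q = 1/3 ↦ 1  ≥
P = 1/3, Q = 2/3 ↦ 1  ≥
P = 1/3, Q = 1 ↦ 1  ≥
P = 2/3, Q = 0 ↦ 0  <
P = 2/3, Q = 1/3 ↦ 1/3  <
P = 2/3, Q = 2/3 ↦ 1  ≥
P = 2/3, Q = 1 ↦ 1  ≥
P = 1, Q = 0 ↦ 0  <
P = 1, Q = 1/3 ↦ 1/3  <
P = 1, Q = 2/3 ↦ 2/3  <
P = 1, Q = 1 ↦ 1  ≥
So 10 of the 16 assignments meet the threshold.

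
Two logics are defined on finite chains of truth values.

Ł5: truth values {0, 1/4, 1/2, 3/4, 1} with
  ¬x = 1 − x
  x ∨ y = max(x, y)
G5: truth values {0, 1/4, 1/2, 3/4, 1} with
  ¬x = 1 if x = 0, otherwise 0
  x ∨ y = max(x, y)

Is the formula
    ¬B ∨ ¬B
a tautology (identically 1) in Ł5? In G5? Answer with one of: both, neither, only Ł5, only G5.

In Ł5: at B = 1/4 the value is 3/4 — not a tautology.
In G5: at B = 1/4 the value is 0 — not a tautology.

neither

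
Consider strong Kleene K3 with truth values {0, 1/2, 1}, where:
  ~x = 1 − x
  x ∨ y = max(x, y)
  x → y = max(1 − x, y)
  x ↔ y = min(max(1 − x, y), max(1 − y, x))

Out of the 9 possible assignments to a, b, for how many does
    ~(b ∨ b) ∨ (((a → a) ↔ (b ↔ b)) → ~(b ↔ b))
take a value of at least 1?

a = 0, b = 0 ↦ 1  ≥
a = 0, b = 1/2 ↦ 1/2  <
a = 0, b = 1 ↦ 0  <
a = 1/2, b = 0 ↦ 1  ≥
a = 1/2, b = 1/2 ↦ 1/2  <
a = 1/2, b = 1 ↦ 1/2  <
a = 1, b = 0 ↦ 1  ≥
a = 1, b = 1/2 ↦ 1/2  <
a = 1, b = 1 ↦ 0  <
So 3 of the 9 assignments meet the threshold.

3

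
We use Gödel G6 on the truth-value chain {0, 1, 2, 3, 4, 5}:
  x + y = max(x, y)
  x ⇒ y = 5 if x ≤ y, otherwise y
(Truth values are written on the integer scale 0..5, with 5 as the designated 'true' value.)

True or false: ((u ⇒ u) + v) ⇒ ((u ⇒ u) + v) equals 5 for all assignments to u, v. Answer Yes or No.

Yes

At u = 2, v = 5, for instance:
u ⇒ u = 2 ⇒ 2 = 5
(u ⇒ u) + v = 5 + 5 = 5
((u ⇒ u) + v) ⇒ ((u ⇒ u) + v) = 5 ⇒ 5 = 5
and checking the remaining 35 assignments likewise gives ≥ 5 in every case.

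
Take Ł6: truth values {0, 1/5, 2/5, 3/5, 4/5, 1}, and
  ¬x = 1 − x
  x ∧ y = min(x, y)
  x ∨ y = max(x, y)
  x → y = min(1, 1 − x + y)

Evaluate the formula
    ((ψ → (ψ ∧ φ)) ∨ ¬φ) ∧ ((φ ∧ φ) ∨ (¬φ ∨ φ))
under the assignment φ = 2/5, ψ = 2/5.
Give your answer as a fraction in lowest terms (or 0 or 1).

ψ ∧ φ = 2/5 ∧ 2/5 = 2/5
ψ → (ψ ∧ φ) = 2/5 → 2/5 = 1
¬φ = ¬2/5 = 3/5
(ψ → (ψ ∧ φ)) ∨ ¬φ = 1 ∨ 3/5 = 1
φ ∧ φ = 2/5 ∧ 2/5 = 2/5
¬φ = ¬2/5 = 3/5
¬φ ∨ φ = 3/5 ∨ 2/5 = 3/5
(φ ∧ φ) ∨ (¬φ ∨ φ) = 2/5 ∨ 3/5 = 3/5
((ψ → (ψ ∧ φ)) ∨ ¬φ) ∧ ((φ ∧ φ) ∨ (¬φ ∨ φ)) = 1 ∧ 3/5 = 3/5

3/5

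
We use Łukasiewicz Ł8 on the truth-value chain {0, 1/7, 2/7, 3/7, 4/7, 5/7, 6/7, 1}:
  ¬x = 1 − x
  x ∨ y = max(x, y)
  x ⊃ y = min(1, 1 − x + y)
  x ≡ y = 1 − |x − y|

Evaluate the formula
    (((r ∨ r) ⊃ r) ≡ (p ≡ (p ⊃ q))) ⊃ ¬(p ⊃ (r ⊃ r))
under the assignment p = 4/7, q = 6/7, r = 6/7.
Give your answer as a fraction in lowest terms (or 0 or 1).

3/7

r ∨ r = 6/7 ∨ 6/7 = 6/7
(r ∨ r) ⊃ r = 6/7 ⊃ 6/7 = 1
p ⊃ q = 4/7 ⊃ 6/7 = 1
p ≡ (p ⊃ q) = 4/7 ≡ 1 = 4/7
((r ∨ r) ⊃ r) ≡ (p ≡ (p ⊃ q)) = 1 ≡ 4/7 = 4/7
r ⊃ r = 6/7 ⊃ 6/7 = 1
p ⊃ (r ⊃ r) = 4/7 ⊃ 1 = 1
¬(p ⊃ (r ⊃ r)) = ¬1 = 0
(((r ∨ r) ⊃ r) ≡ (p ≡ (p ⊃ q))) ⊃ ¬(p ⊃ (r ⊃ r)) = 4/7 ⊃ 0 = 3/7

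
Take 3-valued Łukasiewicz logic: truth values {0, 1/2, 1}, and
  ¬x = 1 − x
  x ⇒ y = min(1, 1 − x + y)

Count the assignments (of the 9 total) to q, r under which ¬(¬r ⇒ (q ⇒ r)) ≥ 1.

1

q = 0, r = 0 ↦ 0  <
q = 0, r = 1/2 ↦ 0  <
q = 0, r = 1 ↦ 0  <
q = 1/2, r = 0 ↦ 1/2  <
q = 1/2, r = 1/2 ↦ 0  <
q = 1/2, r = 1 ↦ 0  <
q = 1, r = 0 ↦ 1  ≥
q = 1, r = 1/2 ↦ 0  <
q = 1, r = 1 ↦ 0  <
So 1 of the 9 assignments meets the threshold.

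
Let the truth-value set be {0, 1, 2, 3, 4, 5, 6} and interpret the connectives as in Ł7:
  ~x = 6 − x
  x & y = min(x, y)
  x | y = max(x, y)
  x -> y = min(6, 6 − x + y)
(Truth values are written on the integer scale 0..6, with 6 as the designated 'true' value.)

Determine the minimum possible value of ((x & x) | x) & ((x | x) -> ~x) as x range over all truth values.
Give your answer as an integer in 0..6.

Take x = 0:
x & x = 0 & 0 = 0
(x & x) | x = 0 | 0 = 0
x | x = 0 | 0 = 0
~x = ~0 = 6
(x | x) -> ~x = 0 -> 6 = 6
((x & x) | x) & ((x | x) -> ~x) = 0 & 6 = 0
No assignment yields a value below 0, so this is the minimum.

0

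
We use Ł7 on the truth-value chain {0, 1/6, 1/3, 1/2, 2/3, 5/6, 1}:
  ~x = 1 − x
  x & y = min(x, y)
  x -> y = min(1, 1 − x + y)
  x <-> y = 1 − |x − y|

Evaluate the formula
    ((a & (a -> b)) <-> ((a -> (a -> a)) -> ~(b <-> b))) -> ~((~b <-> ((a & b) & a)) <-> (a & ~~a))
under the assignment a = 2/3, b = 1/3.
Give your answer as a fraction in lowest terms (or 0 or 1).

a -> b = 2/3 -> 1/3 = 2/3
a & (a -> b) = 2/3 & 2/3 = 2/3
a -> a = 2/3 -> 2/3 = 1
a -> (a -> a) = 2/3 -> 1 = 1
b <-> b = 1/3 <-> 1/3 = 1
~(b <-> b) = ~1 = 0
(a -> (a -> a)) -> ~(b <-> b) = 1 -> 0 = 0
(a & (a -> b)) <-> ((a -> (a -> a)) -> ~(b <-> b)) = 2/3 <-> 0 = 1/3
~b = ~1/3 = 2/3
a & b = 2/3 & 1/3 = 1/3
(a & b) & a = 1/3 & 2/3 = 1/3
~b <-> ((a & b) & a) = 2/3 <-> 1/3 = 2/3
~a = ~2/3 = 1/3
~~a = ~1/3 = 2/3
a & ~~a = 2/3 & 2/3 = 2/3
(~b <-> ((a & b) & a)) <-> (a & ~~a) = 2/3 <-> 2/3 = 1
~((~b <-> ((a & b) & a)) <-> (a & ~~a)) = ~1 = 0
((a & (a -> b)) <-> ((a -> (a -> a)) -> ~(b <-> b))) -> ~((~b <-> ((a & b) & a)) <-> (a & ~~a)) = 1/3 -> 0 = 2/3

2/3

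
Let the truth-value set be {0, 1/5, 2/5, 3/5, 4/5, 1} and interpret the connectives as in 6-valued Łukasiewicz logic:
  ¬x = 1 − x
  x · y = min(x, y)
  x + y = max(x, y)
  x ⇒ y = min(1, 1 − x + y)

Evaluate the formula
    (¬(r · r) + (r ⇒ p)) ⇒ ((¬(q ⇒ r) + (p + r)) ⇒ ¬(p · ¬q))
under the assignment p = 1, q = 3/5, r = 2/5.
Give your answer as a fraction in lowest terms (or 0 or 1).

r · r = 2/5 · 2/5 = 2/5
¬(r · r) = ¬2/5 = 3/5
r ⇒ p = 2/5 ⇒ 1 = 1
¬(r · r) + (r ⇒ p) = 3/5 + 1 = 1
q ⇒ r = 3/5 ⇒ 2/5 = 4/5
¬(q ⇒ r) = ¬4/5 = 1/5
p + r = 1 + 2/5 = 1
¬(q ⇒ r) + (p + r) = 1/5 + 1 = 1
¬q = ¬3/5 = 2/5
p · ¬q = 1 · 2/5 = 2/5
¬(p · ¬q) = ¬2/5 = 3/5
(¬(q ⇒ r) + (p + r)) ⇒ ¬(p · ¬q) = 1 ⇒ 3/5 = 3/5
(¬(r · r) + (r ⇒ p)) ⇒ ((¬(q ⇒ r) + (p + r)) ⇒ ¬(p · ¬q)) = 1 ⇒ 3/5 = 3/5

3/5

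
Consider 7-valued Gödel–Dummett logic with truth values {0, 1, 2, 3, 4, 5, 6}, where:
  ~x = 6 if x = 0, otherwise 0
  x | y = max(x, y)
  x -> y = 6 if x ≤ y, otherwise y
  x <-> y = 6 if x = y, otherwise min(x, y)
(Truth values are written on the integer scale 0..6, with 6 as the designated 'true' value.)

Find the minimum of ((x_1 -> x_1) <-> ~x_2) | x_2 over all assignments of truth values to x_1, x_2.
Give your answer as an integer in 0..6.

1

Take x_1 = 0, x_2 = 1:
x_1 -> x_1 = 0 -> 0 = 6
~x_2 = ~1 = 0
(x_1 -> x_1) <-> ~x_2 = 6 <-> 0 = 0
((x_1 -> x_1) <-> ~x_2) | x_2 = 0 | 1 = 1
No assignment yields a value below 1, so this is the minimum.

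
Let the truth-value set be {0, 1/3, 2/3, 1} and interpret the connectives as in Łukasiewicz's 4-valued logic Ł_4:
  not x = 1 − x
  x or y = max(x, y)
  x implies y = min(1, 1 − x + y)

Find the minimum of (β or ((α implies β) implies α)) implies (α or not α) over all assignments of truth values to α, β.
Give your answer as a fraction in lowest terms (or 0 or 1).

2/3

Take α = 1/3, β = 1:
α implies β = 1/3 implies 1 = 1
(α implies β) implies α = 1 implies 1/3 = 1/3
β or ((α implies β) implies α) = 1 or 1/3 = 1
not α = not 1/3 = 2/3
α or not α = 1/3 or 2/3 = 2/3
(β or ((α implies β) implies α)) implies (α or not α) = 1 implies 2/3 = 2/3
No assignment yields a value below 2/3, so this is the minimum.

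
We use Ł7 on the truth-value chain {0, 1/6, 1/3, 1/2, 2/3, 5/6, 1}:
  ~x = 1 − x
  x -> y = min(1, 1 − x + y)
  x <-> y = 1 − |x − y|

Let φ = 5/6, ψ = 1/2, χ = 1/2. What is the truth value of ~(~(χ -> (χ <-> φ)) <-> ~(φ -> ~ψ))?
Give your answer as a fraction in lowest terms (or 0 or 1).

χ <-> φ = 1/2 <-> 5/6 = 2/3
χ -> (χ <-> φ) = 1/2 -> 2/3 = 1
~(χ -> (χ <-> φ)) = ~1 = 0
~ψ = ~1/2 = 1/2
φ -> ~ψ = 5/6 -> 1/2 = 2/3
~(φ -> ~ψ) = ~2/3 = 1/3
~(χ -> (χ <-> φ)) <-> ~(φ -> ~ψ) = 0 <-> 1/3 = 2/3
~(~(χ -> (χ <-> φ)) <-> ~(φ -> ~ψ)) = ~2/3 = 1/3

1/3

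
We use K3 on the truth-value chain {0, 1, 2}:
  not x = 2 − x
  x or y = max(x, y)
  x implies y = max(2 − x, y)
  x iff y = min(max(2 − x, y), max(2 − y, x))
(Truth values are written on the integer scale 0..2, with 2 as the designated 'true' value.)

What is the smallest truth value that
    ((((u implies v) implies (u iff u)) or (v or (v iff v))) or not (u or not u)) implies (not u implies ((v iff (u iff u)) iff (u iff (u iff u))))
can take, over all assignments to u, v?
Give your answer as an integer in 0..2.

Take u = 0, v = 2:
u implies v = 0 implies 2 = 2
u iff u = 0 iff 0 = 2
(u implies v) implies (u iff u) = 2 implies 2 = 2
v iff v = 2 iff 2 = 2
v or (v iff v) = 2 or 2 = 2
((u implies v) implies (u iff u)) or (v or (v iff v)) = 2 or 2 = 2
not u = not 0 = 2
u or not u = 0 or 2 = 2
not (u or not u) = not 2 = 0
(((u implies v) implies (u iff u)) or (v or (v iff v))) or not (u or not u) = 2 or 0 = 2
not u = not 0 = 2
u iff u = 0 iff 0 = 2
v iff (u iff u) = 2 iff 2 = 2
u iff u = 0 iff 0 = 2
u iff (u iff u) = 0 iff 2 = 0
(v iff (u iff u)) iff (u iff (u iff u)) = 2 iff 0 = 0
not u implies ((v iff (u iff u)) iff (u iff (u iff u))) = 2 implies 0 = 0
((((u implies v) implies (u iff u)) or (v or (v iff v))) or not (u or not u)) implies (not u implies ((v iff (u iff u)) iff (u iff (u iff u)))) = 2 implies 0 = 0
No assignment yields a value below 0, so this is the minimum.

0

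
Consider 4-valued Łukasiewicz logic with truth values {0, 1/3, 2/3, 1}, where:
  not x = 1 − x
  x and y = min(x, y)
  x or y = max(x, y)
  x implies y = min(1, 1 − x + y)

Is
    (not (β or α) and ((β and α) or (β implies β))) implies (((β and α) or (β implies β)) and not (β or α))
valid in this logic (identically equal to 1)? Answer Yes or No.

α = 0, β = 0 ↦ 1
α = 0, β = 1/3 ↦ 1
α = 0, β = 2/3 ↦ 1
α = 0, β = 1 ↦ 1
α = 1/3, β = 0 ↦ 1
α = 1/3, β = 1/3 ↦ 1
α = 1/3, β = 2/3 ↦ 1
α = 1/3, β = 1 ↦ 1
α = 2/3, β = 0 ↦ 1
α = 2/3, β = 1/3 ↦ 1
α = 2/3, β = 2/3 ↦ 1
α = 2/3, β = 1 ↦ 1
α = 1, β = 0 ↦ 1
α = 1, β = 1/3 ↦ 1
α = 1, β = 2/3 ↦ 1
α = 1, β = 1 ↦ 1
Every assignment gives a value ≥ 1.

Yes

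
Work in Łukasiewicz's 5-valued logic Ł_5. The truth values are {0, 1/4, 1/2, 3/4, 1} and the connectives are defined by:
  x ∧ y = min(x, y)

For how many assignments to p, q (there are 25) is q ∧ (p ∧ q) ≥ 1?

value 1: 1 assignment (counts)
value 3/4: 3 assignments
value 1/2: 5 assignments
value 1/4: 7 assignments
value 0: 9 assignments
So 1 of the 25 assignments meets the threshold.

1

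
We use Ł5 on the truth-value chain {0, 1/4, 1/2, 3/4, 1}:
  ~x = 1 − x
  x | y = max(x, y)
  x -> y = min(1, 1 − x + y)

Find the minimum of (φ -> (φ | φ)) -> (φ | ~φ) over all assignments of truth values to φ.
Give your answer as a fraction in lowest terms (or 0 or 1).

Take φ = 1/2:
φ | φ = 1/2 | 1/2 = 1/2
φ -> (φ | φ) = 1/2 -> 1/2 = 1
~φ = ~1/2 = 1/2
φ | ~φ = 1/2 | 1/2 = 1/2
(φ -> (φ | φ)) -> (φ | ~φ) = 1 -> 1/2 = 1/2
No assignment yields a value below 1/2, so this is the minimum.

1/2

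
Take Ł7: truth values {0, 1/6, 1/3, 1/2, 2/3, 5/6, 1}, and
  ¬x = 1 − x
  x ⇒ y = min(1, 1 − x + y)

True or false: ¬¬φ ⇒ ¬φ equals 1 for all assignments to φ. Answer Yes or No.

Counterexample: take φ = 2/3.
¬φ = ¬2/3 = 1/3
¬¬φ = ¬1/3 = 2/3
¬φ = ¬2/3 = 1/3
¬¬φ ⇒ ¬φ = 2/3 ⇒ 1/3 = 2/3
This gives 2/3 ≠ 1.

No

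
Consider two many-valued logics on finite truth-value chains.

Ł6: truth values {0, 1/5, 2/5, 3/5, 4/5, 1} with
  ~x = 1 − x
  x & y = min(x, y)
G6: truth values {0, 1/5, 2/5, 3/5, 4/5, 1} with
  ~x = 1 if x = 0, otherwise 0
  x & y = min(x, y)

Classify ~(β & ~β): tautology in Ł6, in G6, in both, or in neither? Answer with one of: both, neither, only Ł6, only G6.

In Ł6: at β = 1/5 the value is 4/5 — not a tautology.
In G6: every assignment gives 1 — tautology.

only G6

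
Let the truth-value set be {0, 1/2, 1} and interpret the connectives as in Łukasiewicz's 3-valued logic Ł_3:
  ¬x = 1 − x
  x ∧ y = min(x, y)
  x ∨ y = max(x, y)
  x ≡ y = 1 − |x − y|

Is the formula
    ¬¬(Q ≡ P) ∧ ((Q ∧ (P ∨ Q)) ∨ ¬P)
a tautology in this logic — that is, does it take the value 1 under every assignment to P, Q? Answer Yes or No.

Counterexample: take P = 0, Q = 1/2.
Q ≡ P = 1/2 ≡ 0 = 1/2
¬(Q ≡ P) = ¬1/2 = 1/2
¬¬(Q ≡ P) = ¬1/2 = 1/2
P ∨ Q = 0 ∨ 1/2 = 1/2
Q ∧ (P ∨ Q) = 1/2 ∧ 1/2 = 1/2
¬P = ¬0 = 1
(Q ∧ (P ∨ Q)) ∨ ¬P = 1/2 ∨ 1 = 1
¬¬(Q ≡ P) ∧ ((Q ∧ (P ∨ Q)) ∨ ¬P) = 1/2 ∧ 1 = 1/2
This gives 1/2 ≠ 1.

No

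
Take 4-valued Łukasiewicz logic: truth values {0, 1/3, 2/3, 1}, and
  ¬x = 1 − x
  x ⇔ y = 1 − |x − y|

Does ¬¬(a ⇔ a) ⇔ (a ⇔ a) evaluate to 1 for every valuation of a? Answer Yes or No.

a = 0 ↦ 1
a = 1/3 ↦ 1
a = 2/3 ↦ 1
a = 1 ↦ 1
Every assignment gives a value ≥ 1.

Yes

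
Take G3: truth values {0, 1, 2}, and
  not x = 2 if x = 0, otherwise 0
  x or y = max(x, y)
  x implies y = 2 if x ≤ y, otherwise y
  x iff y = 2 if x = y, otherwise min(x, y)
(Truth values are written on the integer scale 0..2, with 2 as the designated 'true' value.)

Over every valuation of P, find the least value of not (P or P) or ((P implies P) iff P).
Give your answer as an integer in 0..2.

1

Take P = 1:
P or P = 1 or 1 = 1
not (P or P) = not 1 = 0
P implies P = 1 implies 1 = 2
(P implies P) iff P = 2 iff 1 = 1
not (P or P) or ((P implies P) iff P) = 0 or 1 = 1
No assignment yields a value below 1, so this is the minimum.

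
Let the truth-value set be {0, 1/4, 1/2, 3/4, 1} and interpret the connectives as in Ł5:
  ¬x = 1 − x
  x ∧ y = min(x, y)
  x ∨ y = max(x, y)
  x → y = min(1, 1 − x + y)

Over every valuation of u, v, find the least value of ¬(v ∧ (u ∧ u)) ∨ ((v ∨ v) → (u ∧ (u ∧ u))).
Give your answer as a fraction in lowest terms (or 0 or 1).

Take u = 1/2, v = 1:
u ∧ u = 1/2 ∧ 1/2 = 1/2
v ∧ (u ∧ u) = 1 ∧ 1/2 = 1/2
¬(v ∧ (u ∧ u)) = ¬1/2 = 1/2
v ∨ v = 1 ∨ 1 = 1
u ∧ u = 1/2 ∧ 1/2 = 1/2
u ∧ (u ∧ u) = 1/2 ∧ 1/2 = 1/2
(v ∨ v) → (u ∧ (u ∧ u)) = 1 → 1/2 = 1/2
¬(v ∧ (u ∧ u)) ∨ ((v ∨ v) → (u ∧ (u ∧ u))) = 1/2 ∨ 1/2 = 1/2
No assignment yields a value below 1/2, so this is the minimum.

1/2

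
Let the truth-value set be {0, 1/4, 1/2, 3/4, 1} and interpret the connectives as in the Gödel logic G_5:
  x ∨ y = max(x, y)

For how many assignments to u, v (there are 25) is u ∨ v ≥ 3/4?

value 1: 9 assignments (counts)
value 3/4: 7 assignments (counts)
value 1/2: 5 assignments
value 1/4: 3 assignments
value 0: 1 assignment
So 16 of the 25 assignments meet the threshold.

16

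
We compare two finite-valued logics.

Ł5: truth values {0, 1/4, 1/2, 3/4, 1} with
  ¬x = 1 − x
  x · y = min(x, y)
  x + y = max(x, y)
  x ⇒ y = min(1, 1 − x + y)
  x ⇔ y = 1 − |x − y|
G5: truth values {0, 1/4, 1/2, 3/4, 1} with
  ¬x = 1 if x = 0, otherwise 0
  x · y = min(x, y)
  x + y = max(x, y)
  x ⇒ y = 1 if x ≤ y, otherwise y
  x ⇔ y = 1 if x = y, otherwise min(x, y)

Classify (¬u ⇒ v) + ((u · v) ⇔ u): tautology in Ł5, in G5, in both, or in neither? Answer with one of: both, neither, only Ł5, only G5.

only G5

In Ł5: at u = 1/4, v = 0 the value is 3/4 — not a tautology.
In G5: every assignment gives 1 — tautology.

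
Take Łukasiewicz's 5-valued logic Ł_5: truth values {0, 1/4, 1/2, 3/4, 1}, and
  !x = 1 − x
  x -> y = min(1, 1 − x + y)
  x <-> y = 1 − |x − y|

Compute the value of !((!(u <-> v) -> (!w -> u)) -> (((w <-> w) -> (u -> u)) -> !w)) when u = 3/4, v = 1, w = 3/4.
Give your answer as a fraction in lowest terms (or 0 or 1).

u <-> v = 3/4 <-> 1 = 3/4
!(u <-> v) = !3/4 = 1/4
!w = !3/4 = 1/4
!w -> u = 1/4 -> 3/4 = 1
!(u <-> v) -> (!w -> u) = 1/4 -> 1 = 1
w <-> w = 3/4 <-> 3/4 = 1
u -> u = 3/4 -> 3/4 = 1
(w <-> w) -> (u -> u) = 1 -> 1 = 1
!w = !3/4 = 1/4
((w <-> w) -> (u -> u)) -> !w = 1 -> 1/4 = 1/4
(!(u <-> v) -> (!w -> u)) -> (((w <-> w) -> (u -> u)) -> !w) = 1 -> 1/4 = 1/4
!((!(u <-> v) -> (!w -> u)) -> (((w <-> w) -> (u -> u)) -> !w)) = !1/4 = 3/4

3/4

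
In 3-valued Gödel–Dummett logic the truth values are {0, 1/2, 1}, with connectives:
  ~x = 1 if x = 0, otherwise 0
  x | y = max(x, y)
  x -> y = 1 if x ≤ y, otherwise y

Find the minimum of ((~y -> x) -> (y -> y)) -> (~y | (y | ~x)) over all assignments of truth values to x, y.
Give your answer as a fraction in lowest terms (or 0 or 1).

1/2

Take x = 1/2, y = 1/2:
~y = ~1/2 = 0
~y -> x = 0 -> 1/2 = 1
y -> y = 1/2 -> 1/2 = 1
(~y -> x) -> (y -> y) = 1 -> 1 = 1
~y = ~1/2 = 0
~x = ~1/2 = 0
y | ~x = 1/2 | 0 = 1/2
~y | (y | ~x) = 0 | 1/2 = 1/2
((~y -> x) -> (y -> y)) -> (~y | (y | ~x)) = 1 -> 1/2 = 1/2
No assignment yields a value below 1/2, so this is the minimum.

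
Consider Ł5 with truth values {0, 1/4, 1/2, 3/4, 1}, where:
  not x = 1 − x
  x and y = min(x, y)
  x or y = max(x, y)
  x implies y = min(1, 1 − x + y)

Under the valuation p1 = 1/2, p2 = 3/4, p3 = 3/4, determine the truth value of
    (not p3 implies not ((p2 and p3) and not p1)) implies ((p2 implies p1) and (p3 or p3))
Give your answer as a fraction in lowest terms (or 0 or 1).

3/4

not p3 = not 3/4 = 1/4
p2 and p3 = 3/4 and 3/4 = 3/4
not p1 = not 1/2 = 1/2
(p2 and p3) and not p1 = 3/4 and 1/2 = 1/2
not ((p2 and p3) and not p1) = not 1/2 = 1/2
not p3 implies not ((p2 and p3) and not p1) = 1/4 implies 1/2 = 1
p2 implies p1 = 3/4 implies 1/2 = 3/4
p3 or p3 = 3/4 or 3/4 = 3/4
(p2 implies p1) and (p3 or p3) = 3/4 and 3/4 = 3/4
(not p3 implies not ((p2 and p3) and not p1)) implies ((p2 implies p1) and (p3 or p3)) = 1 implies 3/4 = 3/4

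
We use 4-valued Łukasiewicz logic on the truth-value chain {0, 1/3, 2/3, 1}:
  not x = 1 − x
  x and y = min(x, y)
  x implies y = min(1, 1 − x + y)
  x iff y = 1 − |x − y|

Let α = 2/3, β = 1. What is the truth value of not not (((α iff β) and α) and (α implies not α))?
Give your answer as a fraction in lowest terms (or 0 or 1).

α iff β = 2/3 iff 1 = 2/3
(α iff β) and α = 2/3 and 2/3 = 2/3
not α = not 2/3 = 1/3
α implies not α = 2/3 implies 1/3 = 2/3
((α iff β) and α) and (α implies not α) = 2/3 and 2/3 = 2/3
not (((α iff β) and α) and (α implies not α)) = not 2/3 = 1/3
not not (((α iff β) and α) and (α implies not α)) = not 1/3 = 2/3

2/3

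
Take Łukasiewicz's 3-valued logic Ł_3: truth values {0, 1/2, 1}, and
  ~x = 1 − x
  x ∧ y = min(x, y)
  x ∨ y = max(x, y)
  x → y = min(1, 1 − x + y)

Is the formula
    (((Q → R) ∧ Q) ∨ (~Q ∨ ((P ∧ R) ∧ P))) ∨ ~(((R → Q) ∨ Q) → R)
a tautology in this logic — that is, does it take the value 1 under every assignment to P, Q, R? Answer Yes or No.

Counterexample: take P = 0, Q = 1/2, R = 1/2.
Q → R = 1/2 → 1/2 = 1
(Q → R) ∧ Q = 1 ∧ 1/2 = 1/2
~Q = ~1/2 = 1/2
P ∧ R = 0 ∧ 1/2 = 0
(P ∧ R) ∧ P = 0 ∧ 0 = 0
~Q ∨ ((P ∧ R) ∧ P) = 1/2 ∨ 0 = 1/2
((Q → R) ∧ Q) ∨ (~Q ∨ ((P ∧ R) ∧ P)) = 1/2 ∨ 1/2 = 1/2
R → Q = 1/2 → 1/2 = 1
(R → Q) ∨ Q = 1 ∨ 1/2 = 1
((R → Q) ∨ Q) → R = 1 → 1/2 = 1/2
~(((R → Q) ∨ Q) → R) = ~1/2 = 1/2
(((Q → R) ∧ Q) ∨ (~Q ∨ ((P ∧ R) ∧ P))) ∨ ~(((R → Q) ∨ Q) → R) = 1/2 ∨ 1/2 = 1/2
This gives 1/2 ≠ 1.

No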